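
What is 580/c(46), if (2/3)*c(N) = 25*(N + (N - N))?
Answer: 116/345 ≈ 0.33623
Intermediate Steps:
c(N) = 75*N/2 (c(N) = 3*(25*(N + (N - N)))/2 = 3*(25*(N + 0))/2 = 3*(25*N)/2 = 75*N/2)
580/c(46) = 580/(((75/2)*46)) = 580/1725 = 580*(1/1725) = 116/345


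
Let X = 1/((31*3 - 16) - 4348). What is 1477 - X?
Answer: 6308268/4271 ≈ 1477.0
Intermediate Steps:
X = -1/4271 (X = 1/((93 - 16) - 4348) = 1/(77 - 4348) = 1/(-4271) = -1/4271 ≈ -0.00023414)
1477 - X = 1477 - 1*(-1/4271) = 1477 + 1/4271 = 6308268/4271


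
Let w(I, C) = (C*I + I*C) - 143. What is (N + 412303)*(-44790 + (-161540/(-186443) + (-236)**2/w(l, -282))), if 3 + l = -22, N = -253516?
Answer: -18504913953766743234/2602184951 ≈ -7.1113e+9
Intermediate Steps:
l = -25 (l = -3 - 22 = -25)
w(I, C) = -143 + 2*C*I (w(I, C) = (C*I + C*I) - 143 = 2*C*I - 143 = -143 + 2*C*I)
(N + 412303)*(-44790 + (-161540/(-186443) + (-236)**2/w(l, -282))) = (-253516 + 412303)*(-44790 + (-161540/(-186443) + (-236)**2/(-143 + 2*(-282)*(-25)))) = 158787*(-44790 + (-161540*(-1/186443) + 55696/(-143 + 14100))) = 158787*(-44790 + (161540/186443 + 55696/13957)) = 158787*(-44790 + 12638743108/2602184951) = 158787*(-116539225212182/2602184951) = -18504913953766743234/2602184951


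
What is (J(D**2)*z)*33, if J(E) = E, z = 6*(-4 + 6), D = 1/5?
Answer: 396/25 ≈ 15.840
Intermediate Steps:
D = 1/5 ≈ 0.20000
z = 12 (z = 6*2 = 12)
(J(D**2)*z)*33 = ((1/5)**2*12)*33 = ((1/25)*12)*33 = (12/25)*33 = 396/25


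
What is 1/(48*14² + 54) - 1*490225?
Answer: -4638508949/9462 ≈ -4.9023e+5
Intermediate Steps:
1/(48*14² + 54) - 1*490225 = 1/(48*196 + 54) - 490225 = 1/(9408 + 54) - 490225 = 1/9462 - 490225 = -4638508949/9462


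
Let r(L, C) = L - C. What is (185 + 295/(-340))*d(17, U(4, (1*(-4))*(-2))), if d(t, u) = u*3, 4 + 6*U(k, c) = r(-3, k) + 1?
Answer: -62605/68 ≈ -920.66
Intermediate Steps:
U(k, c) = -1 - k/6 (U(k, c) = -2/3 + ((-3 - k) + 1)/6 = -2/3 + (-2 - k)/6 = -2/3 + (-1/3 - k/6) = -1 - k/6)
d(t, u) = 3*u
(185 + 295/(-340))*d(17, U(4, (1*(-4))*(-2))) = (185 + 295/(-340))*(3*(-1 - 1/6*4)) = (185 + 295*(-1/340))*(3*(-1 - 2/3)) = (185 - 59/68)*(3*(-5/3)) = (12521/68)*(-5) = -62605/68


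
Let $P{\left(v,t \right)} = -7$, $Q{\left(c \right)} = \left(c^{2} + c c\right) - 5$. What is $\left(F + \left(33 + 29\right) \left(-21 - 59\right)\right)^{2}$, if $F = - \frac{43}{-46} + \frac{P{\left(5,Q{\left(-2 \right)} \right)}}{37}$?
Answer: $\frac{71244589303801}{2896804} \approx 2.4594 \cdot 10^{7}$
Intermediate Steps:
$Q{\left(c \right)} = -5 + 2 c^{2}$ ($Q{\left(c \right)} = \left(c^{2} + c^{2}\right) - 5 = 2 c^{2} - 5 = -5 + 2 c^{2}$)
$F = \frac{1269}{1702}$ ($F = - \frac{43}{-46} - \frac{7}{37} = \left(-43\right) \left(- \frac{1}{46}\right) - \frac{7}{37} = \frac{43}{46} - \frac{7}{37} = \frac{1269}{1702} \approx 0.74559$)
$\left(F + \left(33 + 29\right) \left(-21 - 59\right)\right)^{2} = \left(\frac{1269}{1702} + \left(33 + 29\right) \left(-21 - 59\right)\right)^{2} = \left(\frac{1269}{1702} + 62 \left(-80\right)\right)^{2} = \left(\frac{1269}{1702} - 4960\right)^{2} = \left(- \frac{8440651}{1702}\right)^{2} = \frac{71244589303801}{2896804}$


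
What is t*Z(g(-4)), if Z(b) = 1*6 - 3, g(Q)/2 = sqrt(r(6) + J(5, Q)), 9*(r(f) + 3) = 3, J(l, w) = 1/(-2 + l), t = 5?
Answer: 15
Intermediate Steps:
r(f) = -8/3 (r(f) = -3 + (1/9)*3 = -3 + 1/3 = -8/3)
g(Q) = 2*I*sqrt(21)/3 (g(Q) = 2*sqrt(-8/3 + 1/(-2 + 5)) = 2*sqrt(-8/3 + 1/3) = 2*sqrt(-7/3) = 2*(I*sqrt(21)/3) = 2*I*sqrt(21)/3)
Z(b) = 3 (Z(b) = 6 - 3 = 3)
t*Z(g(-4)) = 5*3 = 15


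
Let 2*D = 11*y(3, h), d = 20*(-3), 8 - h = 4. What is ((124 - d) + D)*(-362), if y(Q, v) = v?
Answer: -74572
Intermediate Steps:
h = 4 (h = 8 - 1*4 = 8 - 4 = 4)
d = -60
D = 22 (D = (11*4)/2 = (½)*44 = 22)
((124 - d) + D)*(-362) = ((124 - 1*(-60)) + 22)*(-362) = ((124 + 60) + 22)*(-362) = (184 + 22)*(-362) = 206*(-362) = -74572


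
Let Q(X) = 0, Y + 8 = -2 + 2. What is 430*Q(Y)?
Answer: 0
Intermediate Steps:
Y = -8 (Y = -8 + (-2 + 2) = -8 + 0 = -8)
430*Q(Y) = 430*0 = 0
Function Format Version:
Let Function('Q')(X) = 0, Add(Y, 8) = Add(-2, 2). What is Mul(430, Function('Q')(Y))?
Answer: 0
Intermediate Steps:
Y = -8 (Y = Add(-8, Add(-2, 2)) = Add(-8, 0) = -8)
Mul(430, Function('Q')(Y)) = Mul(430, 0) = 0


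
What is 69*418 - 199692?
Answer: -170850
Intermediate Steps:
69*418 - 199692 = 28842 - 199692 = -170850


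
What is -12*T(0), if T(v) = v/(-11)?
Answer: 0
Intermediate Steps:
T(v) = -v/11 (T(v) = v*(-1/11) = -v/11)
-12*T(0) = -(-12)*0/11 = -12*0 = 0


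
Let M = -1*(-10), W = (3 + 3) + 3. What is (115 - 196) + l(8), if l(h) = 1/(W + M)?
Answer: -1538/19 ≈ -80.947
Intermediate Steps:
W = 9 (W = 6 + 3 = 9)
M = 10
l(h) = 1/19 (l(h) = 1/(9 + 10) = 1/19)
(115 - 196) + l(8) = (115 - 196) + 1/19 = -81 + 1/19 = -1538/19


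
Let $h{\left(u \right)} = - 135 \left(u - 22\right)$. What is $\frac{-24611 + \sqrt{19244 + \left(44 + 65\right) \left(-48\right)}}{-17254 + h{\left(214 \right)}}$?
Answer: $\frac{24611}{43174} - \frac{\sqrt{3503}}{21587} \approx 0.5673$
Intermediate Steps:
$h{\left(u \right)} = 2970 - 135 u$ ($h{\left(u \right)} = - 135 \left(-22 + u\right) = 2970 - 135 u$)
$\frac{-24611 + \sqrt{19244 + \left(44 + 65\right) \left(-48\right)}}{-17254 + h{\left(214 \right)}} = \frac{-24611 + \sqrt{19244 + \left(44 + 65\right) \left(-48\right)}}{-17254 + \left(2970 - 28890\right)} = \frac{-24611 + \sqrt{19244 + 109 \left(-48\right)}}{-17254 + \left(2970 - 28890\right)} = \frac{-24611 + \sqrt{19244 - 5232}}{-17254 - 25920} = \frac{-24611 + \sqrt{14012}}{-43174} = \left(-24611 + 2 \sqrt{3503}\right) \left(- \frac{1}{43174}\right) = \frac{24611}{43174} - \frac{\sqrt{3503}}{21587}$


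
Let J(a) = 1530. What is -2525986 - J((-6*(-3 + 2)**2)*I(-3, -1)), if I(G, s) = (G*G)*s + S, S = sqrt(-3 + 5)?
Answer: -2527516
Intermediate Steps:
S = sqrt(2) ≈ 1.4142
I(G, s) = sqrt(2) + s*G**2 (I(G, s) = (G*G)*s + sqrt(2) = G**2*s + sqrt(2) = s*G**2 + sqrt(2) = sqrt(2) + s*G**2)
-2525986 - J((-6*(-3 + 2)**2)*I(-3, -1)) = -2525986 - 1*1530 = -2525986 - 1530 = -2527516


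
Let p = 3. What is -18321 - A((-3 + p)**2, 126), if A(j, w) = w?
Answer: -18447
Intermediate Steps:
-18321 - A((-3 + p)**2, 126) = -18321 - 1*126 = -18321 - 126 = -18447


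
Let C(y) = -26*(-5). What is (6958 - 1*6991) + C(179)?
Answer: 97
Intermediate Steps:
C(y) = 130
(6958 - 1*6991) + C(179) = (6958 - 1*6991) + 130 = (6958 - 6991) + 130 = -33 + 130 = 97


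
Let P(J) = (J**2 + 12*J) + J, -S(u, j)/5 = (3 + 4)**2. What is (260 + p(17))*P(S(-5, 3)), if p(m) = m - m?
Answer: 14778400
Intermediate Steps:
p(m) = 0
S(u, j) = -245 (S(u, j) = -5*(3 + 4)**2 = -5*7**2 = -5*49 = -245)
P(J) = J**2 + 13*J
(260 + p(17))*P(S(-5, 3)) = (260 + 0)*(-245*(13 - 245)) = 260*(-245*(-232)) = 260*56840 = 14778400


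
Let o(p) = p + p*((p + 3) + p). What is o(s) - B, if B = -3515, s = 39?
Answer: 6713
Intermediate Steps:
o(p) = p + p*(3 + 2*p) (o(p) = p + p*((3 + p) + p) = p + p*(3 + 2*p))
o(s) - B = 2*39*(2 + 39) - 1*(-3515) = 2*39*41 + 3515 = 3198 + 3515 = 6713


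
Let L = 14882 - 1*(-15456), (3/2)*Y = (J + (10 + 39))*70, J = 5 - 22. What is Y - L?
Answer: -86534/3 ≈ -28845.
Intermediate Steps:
J = -17
Y = 4480/3 (Y = 2*((-17 + (10 + 39))*70)/3 = 2*((-17 + 49)*70)/3 = 2*(32*70)/3 = (⅔)*2240 = 4480/3 ≈ 1493.3)
L = 30338 (L = 14882 + 15456 = 30338)
Y - L = 4480/3 - 1*30338 = 4480/3 - 30338 = -86534/3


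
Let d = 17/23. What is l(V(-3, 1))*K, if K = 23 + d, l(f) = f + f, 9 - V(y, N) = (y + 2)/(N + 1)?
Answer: 10374/23 ≈ 451.04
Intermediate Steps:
V(y, N) = 9 - (2 + y)/(1 + N) (V(y, N) = 9 - (y + 2)/(N + 1) = 9 - (2 + y)/(1 + N))
l(f) = 2*f
d = 17/23 (d = 17*(1/23) = 17/23 ≈ 0.73913)
K = 546/23 (K = 23 + 17/23 = 546/23 ≈ 23.739)
l(V(-3, 1))*K = (2*((7 - 1*(-3) + 9*1)/(1 + 1)))*(546/23) = (2*((7 + 3 + 9)/2))*(546/23) = (2*((½)*19))*(546/23) = (2*(19/2))*(546/23) = 19*(546/23) = 10374/23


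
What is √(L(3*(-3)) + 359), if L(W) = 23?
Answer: √382 ≈ 19.545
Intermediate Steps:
√(L(3*(-3)) + 359) = √(23 + 359) = √382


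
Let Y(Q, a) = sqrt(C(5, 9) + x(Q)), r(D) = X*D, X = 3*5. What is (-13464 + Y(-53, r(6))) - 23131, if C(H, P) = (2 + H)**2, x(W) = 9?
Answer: -36595 + sqrt(58) ≈ -36587.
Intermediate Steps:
X = 15
r(D) = 15*D
Y(Q, a) = sqrt(58) (Y(Q, a) = sqrt((2 + 5)**2 + 9) = sqrt(7**2 + 9) = sqrt(49 + 9) = sqrt(58))
(-13464 + Y(-53, r(6))) - 23131 = (-13464 + sqrt(58)) - 23131 = -36595 + sqrt(58)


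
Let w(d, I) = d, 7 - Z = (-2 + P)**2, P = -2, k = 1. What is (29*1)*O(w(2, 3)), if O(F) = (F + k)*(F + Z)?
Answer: -609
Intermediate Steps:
Z = -9 (Z = 7 - (-2 - 2)**2 = 7 - 1*(-4)**2 = 7 - 1*16 = 7 - 16 = -9)
O(F) = (1 + F)*(-9 + F) (O(F) = (F + 1)*(F - 9) = (1 + F)*(-9 + F))
(29*1)*O(w(2, 3)) = (29*1)*(-9 + 2**2 - 8*2) = 29*(-9 + 4 - 16) = 29*(-21) = -609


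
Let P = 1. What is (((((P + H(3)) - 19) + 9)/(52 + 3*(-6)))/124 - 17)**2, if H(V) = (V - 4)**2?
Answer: 80281600/277729 ≈ 289.06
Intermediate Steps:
H(V) = (-4 + V)**2
(((((P + H(3)) - 19) + 9)/(52 + 3*(-6)))/124 - 17)**2 = (((((1 + (-4 + 3)**2) - 19) + 9)/(52 + 3*(-6)))/124 - 17)**2 = (((((1 + (-1)**2) - 19) + 9)/(52 - 18))*(1/124) - 17)**2 = (((((1 + 1) - 19) + 9)/34)*(1/124) - 17)**2 = ((((2 - 19) + 9)*(1/34))*(1/124) - 17)**2 = (((-17 + 9)*(1/34))*(1/124) - 17)**2 = (-8*1/34*(1/124) - 17)**2 = (-4/17*1/124 - 17)**2 = (-1/527 - 17)**2 = (-8960/527)**2 = 80281600/277729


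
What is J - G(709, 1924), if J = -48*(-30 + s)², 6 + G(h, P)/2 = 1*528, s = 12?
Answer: -16596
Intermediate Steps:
G(h, P) = 1044 (G(h, P) = -12 + 2*(1*528) = -12 + 2*528 = -12 + 1056 = 1044)
J = -15552 (J = -48*(-30 + 12)² = -48*(-18)² = -48*324 = -15552)
J - G(709, 1924) = -15552 - 1*1044 = -15552 - 1044 = -16596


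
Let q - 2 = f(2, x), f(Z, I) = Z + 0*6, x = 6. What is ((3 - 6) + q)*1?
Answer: 1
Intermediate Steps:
f(Z, I) = Z (f(Z, I) = Z + 0 = Z)
q = 4 (q = 2 + 2 = 4)
((3 - 6) + q)*1 = ((3 - 6) + 4)*1 = (-3 + 4)*1 = 1*1 = 1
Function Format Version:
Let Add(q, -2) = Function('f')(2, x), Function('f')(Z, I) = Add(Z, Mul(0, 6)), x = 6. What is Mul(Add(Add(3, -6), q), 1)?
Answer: 1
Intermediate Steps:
Function('f')(Z, I) = Z (Function('f')(Z, I) = Add(Z, 0) = Z)
q = 4 (q = Add(2, 2) = 4)
Mul(Add(Add(3, -6), q), 1) = Mul(Add(Add(3, -6), 4), 1) = Mul(Add(-3, 4), 1) = Mul(1, 1) = 1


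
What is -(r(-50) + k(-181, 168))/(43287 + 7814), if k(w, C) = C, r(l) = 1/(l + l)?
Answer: -16799/5110100 ≈ -0.0032874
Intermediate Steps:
r(l) = 1/(2*l)
-(r(-50) + k(-181, 168))/(43287 + 7814) = -((1/2)/(-50) + 168)/(43287 + 7814) = -((1/2)*(-1/50) + 168)/51101 = -(-1/100 + 168)/51101 = -16799/(100*51101) = -1*16799/5110100 = -16799/5110100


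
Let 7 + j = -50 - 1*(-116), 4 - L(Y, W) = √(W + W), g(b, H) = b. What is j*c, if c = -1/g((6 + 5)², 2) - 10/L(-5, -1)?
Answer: -143311/1089 - 295*I*√2/9 ≈ -131.6 - 46.355*I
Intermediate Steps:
L(Y, W) = 4 - √2*√W (L(Y, W) = 4 - √(W + W) = 4 - √(2*W) = 4 - √2*√W)
c = -1/121 - 10/(4 - I*√2) (c = -1/((6 + 5)²) - 10/(4 - √2*√(-1)) = -1/(11²) - 10/(4 - √2*I) = -1/121 - 10/(4 - I*√2) ≈ -2.2305 - 0.78567*I)
j = 59 (j = -7 + (-50 - 1*(-116)) = -7 + (-50 + 116) = -7 + 66 = 59)
j*c = 59*(-2429/1089 - 5*I*√2/9) = -143311/1089 - 295*I*√2/9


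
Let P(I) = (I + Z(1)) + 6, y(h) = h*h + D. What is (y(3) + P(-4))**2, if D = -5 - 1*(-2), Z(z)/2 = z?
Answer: 100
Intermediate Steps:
Z(z) = 2*z
D = -3 (D = -5 + 2 = -3)
y(h) = -3 + h**2 (y(h) = h*h - 3 = h**2 - 3 = -3 + h**2)
P(I) = 8 + I (P(I) = (I + 2*1) + 6 = (I + 2) + 6 = (2 + I) + 6 = 8 + I)
(y(3) + P(-4))**2 = ((-3 + 3**2) + (8 - 4))**2 = ((-3 + 9) + 4)**2 = (6 + 4)**2 = 10**2 = 100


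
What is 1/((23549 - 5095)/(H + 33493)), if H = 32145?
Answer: 32819/9227 ≈ 3.5568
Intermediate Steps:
1/((23549 - 5095)/(H + 33493)) = 1/((23549 - 5095)/(32145 + 33493)) = 1/(18454/65638) = 1/(18454*(1/65638)) = 1/(9227/32819) = 32819/9227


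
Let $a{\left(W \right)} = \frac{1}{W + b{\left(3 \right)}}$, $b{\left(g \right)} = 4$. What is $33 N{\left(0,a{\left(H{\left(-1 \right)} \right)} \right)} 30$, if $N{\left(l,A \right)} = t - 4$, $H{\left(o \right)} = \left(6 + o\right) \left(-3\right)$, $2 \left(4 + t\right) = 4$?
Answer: $-5940$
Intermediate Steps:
$t = -2$ ($t = -4 + \frac{1}{2} \cdot 4 = -4 + 2 = -2$)
$H{\left(o \right)} = -18 - 3 o$
$a{\left(W \right)} = \frac{1}{4 + W}$ ($a{\left(W \right)} = \frac{1}{W + 4} = \frac{1}{4 + W}$)
$N{\left(l,A \right)} = -6$ ($N{\left(l,A \right)} = -2 - 4 = -6$)
$33 N{\left(0,a{\left(H{\left(-1 \right)} \right)} \right)} 30 = 33 \left(-6\right) 30 = \left(-198\right) 30 = -5940$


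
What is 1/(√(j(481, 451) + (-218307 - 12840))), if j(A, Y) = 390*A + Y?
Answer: -I*√43106/43106 ≈ -0.0048165*I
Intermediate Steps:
j(A, Y) = Y + 390*A
1/(√(j(481, 451) + (-218307 - 12840))) = 1/(√((451 + 390*481) + (-218307 - 12840))) = 1/(√((451 + 187590) - 231147)) = 1/(√(188041 - 231147)) = 1/(√(-43106)) = 1/(I*√43106) = -I*√43106/43106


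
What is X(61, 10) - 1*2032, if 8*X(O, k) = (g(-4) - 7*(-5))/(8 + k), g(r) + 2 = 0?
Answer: -97525/48 ≈ -2031.8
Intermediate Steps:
g(r) = -2 (g(r) = -2 + 0 = -2)
X(O, k) = 33/(8*(8 + k)) (X(O, k) = ((-2 - 7*(-5))/(8 + k))/8 = ((-2 + 35)/(8 + k))/8 = (33/(8 + k))/8 = 33/(8*(8 + k)))
X(61, 10) - 1*2032 = 33/(8*(8 + 10)) - 1*2032 = (33/8)/18 - 2032 = (33/8)*(1/18) - 2032 = 11/48 - 2032 = -97525/48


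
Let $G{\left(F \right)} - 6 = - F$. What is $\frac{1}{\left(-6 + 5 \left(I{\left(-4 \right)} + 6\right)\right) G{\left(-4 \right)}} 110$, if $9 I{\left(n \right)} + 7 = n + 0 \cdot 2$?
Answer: $\frac{99}{161} \approx 0.61491$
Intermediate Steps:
$I{\left(n \right)} = - \frac{7}{9} + \frac{n}{9}$ ($I{\left(n \right)} = - \frac{7}{9} + \frac{n + 0 \cdot 2}{9} = - \frac{7}{9} + \frac{n + 0}{9} = - \frac{7}{9} + \frac{n}{9}$)
$G{\left(F \right)} = 6 - F$
$\frac{1}{\left(-6 + 5 \left(I{\left(-4 \right)} + 6\right)\right) G{\left(-4 \right)}} 110 = \frac{1}{\left(-6 + 5 \left(\left(- \frac{7}{9} + \frac{1}{9} \left(-4\right)\right) + 6\right)\right) \left(6 - -4\right)} 110 = \frac{1}{\left(-6 + 5 \left(\left(- \frac{7}{9} - \frac{4}{9}\right) + 6\right)\right) \left(6 + 4\right)} 110 = \frac{1}{\left(-6 + 5 \left(- \frac{11}{9} + 6\right)\right) 10} \cdot 110 = \frac{1}{\left(-6 + 5 \cdot \frac{43}{9}\right) 10} \cdot 110 = \frac{1}{\left(-6 + \frac{215}{9}\right) 10} \cdot 110 = \frac{1}{\frac{161}{9} \cdot 10} \cdot 110 = \frac{1}{\frac{1610}{9}} \cdot 110 = \frac{9}{1610} \cdot 110 = \frac{99}{161}$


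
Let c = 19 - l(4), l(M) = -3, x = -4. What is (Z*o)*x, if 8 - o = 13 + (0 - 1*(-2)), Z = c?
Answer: 616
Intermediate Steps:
c = 22 (c = 19 - 1*(-3) = 19 + 3 = 22)
Z = 22
o = -7 (o = 8 - (13 + (0 - 1*(-2))) = 8 - (13 + (0 + 2)) = 8 - (13 + 2) = 8 - 1*15 = 8 - 15 = -7)
(Z*o)*x = (22*(-7))*(-4) = -154*(-4) = 616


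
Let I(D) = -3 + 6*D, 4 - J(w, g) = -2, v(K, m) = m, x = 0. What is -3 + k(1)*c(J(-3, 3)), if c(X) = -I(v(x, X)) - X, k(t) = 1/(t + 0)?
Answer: -42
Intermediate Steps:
J(w, g) = 6 (J(w, g) = 4 - 1*(-2) = 4 + 2 = 6)
k(t) = 1/t
c(X) = 3 - 7*X (c(X) = -(-3 + 6*X) - X = (3 - 6*X) - X = 3 - 7*X)
-3 + k(1)*c(J(-3, 3)) = -3 + (3 - 7*6)/1 = -3 + 1*(3 - 42) = -3 + 1*(-39) = -3 - 39 = -42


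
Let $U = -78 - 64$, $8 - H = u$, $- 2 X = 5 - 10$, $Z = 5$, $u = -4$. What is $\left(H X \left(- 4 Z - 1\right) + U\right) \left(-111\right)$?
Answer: $85692$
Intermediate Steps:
$X = \frac{5}{2}$ ($X = - \frac{5 - 10}{2} = \left(- \frac{1}{2}\right) \left(-5\right) = \frac{5}{2} \approx 2.5$)
$H = 12$ ($H = 8 - -4 = 8 + 4 = 12$)
$U = -142$ ($U = -78 - 64 = -142$)
$\left(H X \left(- 4 Z - 1\right) + U\right) \left(-111\right) = \left(12 \cdot \frac{5}{2} \left(\left(-4\right) 5 - 1\right) - 142\right) \left(-111\right) = \left(30 \left(-20 - 1\right) - 142\right) \left(-111\right) = \left(30 \left(-21\right) - 142\right) \left(-111\right) = \left(-630 - 142\right) \left(-111\right) = \left(-772\right) \left(-111\right) = 85692$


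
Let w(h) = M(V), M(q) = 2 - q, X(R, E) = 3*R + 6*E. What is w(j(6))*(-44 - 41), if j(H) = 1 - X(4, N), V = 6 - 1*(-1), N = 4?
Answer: 425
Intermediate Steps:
V = 7 (V = 6 + 1 = 7)
j(H) = -35 (j(H) = 1 - (3*4 + 6*4) = 1 - (12 + 24) = 1 - 1*36 = 1 - 36 = -35)
w(h) = -5 (w(h) = 2 - 1*7 = 2 - 7 = -5)
w(j(6))*(-44 - 41) = -5*(-44 - 41) = -5*(-85) = 425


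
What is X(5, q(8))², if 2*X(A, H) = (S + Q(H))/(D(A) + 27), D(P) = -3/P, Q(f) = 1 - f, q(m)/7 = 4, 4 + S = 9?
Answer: 25/144 ≈ 0.17361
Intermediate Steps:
S = 5 (S = -4 + 9 = 5)
q(m) = 28 (q(m) = 7*4 = 28)
X(A, H) = (6 - H)/(2*(27 - 3/A)) (X(A, H) = ((5 + (1 - H))/(-3/A + 27))/2 = ((6 - H)/(27 - 3/A))/2 = (6 - H)/(2*(27 - 3/A)))
X(5, q(8))² = ((⅙)*5*(6 - 1*28)/(-1 + 9*5))² = ((⅙)*5*(6 - 28)/(-1 + 45))² = ((⅙)*5*(-22)/44)² = ((⅙)*5*(1/44)*(-22))² = (-5/12)² = 25/144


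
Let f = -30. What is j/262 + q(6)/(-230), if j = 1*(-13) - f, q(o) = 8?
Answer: 907/30130 ≈ 0.030103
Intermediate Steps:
j = 17 (j = 1*(-13) - 1*(-30) = -13 + 30 = 17)
j/262 + q(6)/(-230) = 17/262 + 8/(-230) = 17*(1/262) + 8*(-1/230) = 17/262 - 4/115 = 907/30130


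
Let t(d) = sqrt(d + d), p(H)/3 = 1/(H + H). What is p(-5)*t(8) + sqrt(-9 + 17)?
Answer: -6/5 + 2*sqrt(2) ≈ 1.6284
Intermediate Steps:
p(H) = 3/(2*H) (p(H) = 3/(H + H) = 3/((2*H)) = 3*(1/(2*H)) = 3/(2*H))
t(d) = sqrt(2)*sqrt(d) (t(d) = sqrt(2*d) = sqrt(2)*sqrt(d))
p(-5)*t(8) + sqrt(-9 + 17) = ((3/2)/(-5))*(sqrt(2)*sqrt(8)) + sqrt(-9 + 17) = ((3/2)*(-1/5))*(sqrt(2)*(2*sqrt(2))) + sqrt(8) = -3/10*4 + 2*sqrt(2) = -6/5 + 2*sqrt(2)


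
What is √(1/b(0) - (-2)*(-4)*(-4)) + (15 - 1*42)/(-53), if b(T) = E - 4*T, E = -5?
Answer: 27/53 + √795/5 ≈ 6.1486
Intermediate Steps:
b(T) = -5 - 4*T
√(1/b(0) - (-2)*(-4)*(-4)) + (15 - 1*42)/(-53) = √(1/(-5 - 4*0) - (-2)*(-4)*(-4)) + (15 - 1*42)/(-53) = √(1/(-5 + 0) - 2*4*(-4)) + (15 - 42)*(-1/53) = √(1/(-5) - 8*(-4)) - 27*(-1/53) = √(-⅕ + 32) + 27/53 = √(159/5) + 27/53 = √795/5 + 27/53 = 27/53 + √795/5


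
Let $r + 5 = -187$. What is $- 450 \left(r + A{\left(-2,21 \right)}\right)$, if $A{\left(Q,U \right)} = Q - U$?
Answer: $96750$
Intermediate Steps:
$r = -192$ ($r = -5 - 187 = -192$)
$- 450 \left(r + A{\left(-2,21 \right)}\right) = - 450 \left(-192 - 23\right) = \left(-450\right) \left(-215\right) = 96750$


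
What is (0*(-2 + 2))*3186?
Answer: 0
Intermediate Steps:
(0*(-2 + 2))*3186 = (0*0)*3186 = 0*3186 = 0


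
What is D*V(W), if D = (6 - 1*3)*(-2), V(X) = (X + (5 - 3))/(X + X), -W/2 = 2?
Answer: -3/2 ≈ -1.5000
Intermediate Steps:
W = -4 (W = -2*2 = -4)
V(X) = (2 + X)/(2*X) (V(X) = (X + 2)/((2*X)) = (2 + X)*(1/(2*X)) = (2 + X)/(2*X))
D = -6 (D = (6 - 3)*(-2) = 3*(-2) = -6)
D*V(W) = -3*(2 - 4)/(-4) = -3*(-1)*(-2)/4 = -6*1/4 = -3/2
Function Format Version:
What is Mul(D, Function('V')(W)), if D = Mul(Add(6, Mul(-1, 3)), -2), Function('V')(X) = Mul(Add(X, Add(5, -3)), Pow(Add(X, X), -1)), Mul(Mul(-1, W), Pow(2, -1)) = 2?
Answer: Rational(-3, 2) ≈ -1.5000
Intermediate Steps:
W = -4 (W = Mul(-2, 2) = -4)
Function('V')(X) = Mul(Rational(1, 2), Pow(X, -1), Add(2, X)) (Function('V')(X) = Mul(Add(X, 2), Pow(Mul(2, X), -1)) = Mul(Add(2, X), Mul(Rational(1, 2), Pow(X, -1))) = Mul(Rational(1, 2), Pow(X, -1), Add(2, X)))
D = -6 (D = Mul(Add(6, -3), -2) = Mul(3, -2) = -6)
Mul(D, Function('V')(W)) = Mul(-6, Mul(Rational(1, 2), Pow(-4, -1), Add(2, -4))) = Mul(-6, Mul(Rational(1, 2), Rational(-1, 4), -2)) = Mul(-6, Rational(1, 4)) = Rational(-3, 2)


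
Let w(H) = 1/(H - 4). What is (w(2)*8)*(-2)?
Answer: 8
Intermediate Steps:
w(H) = 1/(-4 + H)
(w(2)*8)*(-2) = (8/(-4 + 2))*(-2) = (8/(-2))*(-2) = -1/2*8*(-2) = -4*(-2) = 8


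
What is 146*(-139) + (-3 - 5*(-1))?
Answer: -20292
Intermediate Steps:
146*(-139) + (-3 - 5*(-1)) = -20294 + (-3 + 5) = -20294 + 2 = -20292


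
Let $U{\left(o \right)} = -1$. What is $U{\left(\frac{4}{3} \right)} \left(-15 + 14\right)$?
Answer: $1$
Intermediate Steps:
$U{\left(\frac{4}{3} \right)} \left(-15 + 14\right) = - (-15 + 14) = \left(-1\right) \left(-1\right) = 1$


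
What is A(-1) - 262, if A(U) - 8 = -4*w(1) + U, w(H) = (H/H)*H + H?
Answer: -263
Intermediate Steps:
w(H) = 2*H (w(H) = 1*H + H = H + H = 2*H)
A(U) = U (A(U) = 8 + (-8 + U) = U)
A(-1) - 262 = -1 - 262 = -263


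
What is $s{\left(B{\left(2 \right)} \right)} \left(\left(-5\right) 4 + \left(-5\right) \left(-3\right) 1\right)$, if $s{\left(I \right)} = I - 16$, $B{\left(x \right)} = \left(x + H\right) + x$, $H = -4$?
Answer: $80$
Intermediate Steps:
$B{\left(x \right)} = -4 + 2 x$ ($B{\left(x \right)} = \left(x - 4\right) + x = \left(-4 + x\right) + x = -4 + 2 x$)
$s{\left(I \right)} = -16 + I$
$s{\left(B{\left(2 \right)} \right)} \left(\left(-5\right) 4 + \left(-5\right) \left(-3\right) 1\right) = \left(-16 + \left(-4 + 2 \cdot 2\right)\right) \left(\left(-5\right) 4 + \left(-5\right) \left(-3\right) 1\right) = \left(-16 + \left(-4 + 4\right)\right) \left(-20 + 15 \cdot 1\right) = \left(-16 + 0\right) \left(-20 + 15\right) = \left(-16\right) \left(-5\right) = 80$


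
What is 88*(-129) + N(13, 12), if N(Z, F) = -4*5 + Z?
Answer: -11359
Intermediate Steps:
N(Z, F) = -20 + Z
88*(-129) + N(13, 12) = 88*(-129) + (-20 + 13) = -11352 - 7 = -11359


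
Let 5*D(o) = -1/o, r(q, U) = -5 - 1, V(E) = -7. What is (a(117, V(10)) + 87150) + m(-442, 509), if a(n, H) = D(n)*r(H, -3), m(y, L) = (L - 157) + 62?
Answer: 17074982/195 ≈ 87564.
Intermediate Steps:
r(q, U) = -6
m(y, L) = -95 + L (m(y, L) = (-157 + L) + 62 = -95 + L)
D(o) = -1/(5*o) (D(o) = (-1/o)/5 = -1/(5*o))
a(n, H) = 6/(5*n) (a(n, H) = -1/(5*n)*(-6) = 6/(5*n))
(a(117, V(10)) + 87150) + m(-442, 509) = ((6/5)/117 + 87150) + (-95 + 509) = ((6/5)*(1/117) + 87150) + 414 = (2/195 + 87150) + 414 = 16994252/195 + 414 = 17074982/195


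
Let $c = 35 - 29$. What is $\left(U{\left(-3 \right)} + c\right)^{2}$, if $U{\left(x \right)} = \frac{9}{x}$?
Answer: $9$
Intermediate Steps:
$c = 6$ ($c = 35 - 29 = 6$)
$\left(U{\left(-3 \right)} + c\right)^{2} = \left(\frac{9}{-3} + 6\right)^{2} = \left(9 \left(- \frac{1}{3}\right) + 6\right)^{2} = \left(-3 + 6\right)^{2} = 3^{2} = 9$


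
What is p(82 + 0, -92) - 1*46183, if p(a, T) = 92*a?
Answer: -38639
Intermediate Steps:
p(82 + 0, -92) - 1*46183 = 92*(82 + 0) - 1*46183 = 92*82 - 46183 = 7544 - 46183 = -38639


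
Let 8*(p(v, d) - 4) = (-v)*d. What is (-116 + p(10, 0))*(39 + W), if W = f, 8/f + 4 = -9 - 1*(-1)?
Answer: -12880/3 ≈ -4293.3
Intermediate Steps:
f = -⅔ (f = 8/(-4 + (-9 - 1*(-1))) = 8/(-4 + (-9 + 1)) = 8/(-4 - 8) = 8/(-12) = 8*(-1/12) = -⅔ ≈ -0.66667)
W = -⅔ ≈ -0.66667
p(v, d) = 4 - d*v/8 (p(v, d) = 4 + ((-v)*d)/8 = 4 + (-d*v)/8 = 4 - d*v/8)
(-116 + p(10, 0))*(39 + W) = (-116 + (4 - ⅛*0*10))*(39 - ⅔) = (-116 + (4 + 0))*(115/3) = (-116 + 4)*(115/3) = -112*115/3 = -12880/3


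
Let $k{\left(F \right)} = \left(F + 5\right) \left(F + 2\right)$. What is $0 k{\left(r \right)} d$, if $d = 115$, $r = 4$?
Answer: $0$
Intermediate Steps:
$k{\left(F \right)} = \left(2 + F\right) \left(5 + F\right)$ ($k{\left(F \right)} = \left(5 + F\right) \left(2 + F\right) = \left(2 + F\right) \left(5 + F\right)$)
$0 k{\left(r \right)} d = 0 \left(10 + 4^{2} + 7 \cdot 4\right) 115 = 0 \left(10 + 16 + 28\right) 115 = 0 \cdot 54 \cdot 115 = 0 \cdot 115 = 0$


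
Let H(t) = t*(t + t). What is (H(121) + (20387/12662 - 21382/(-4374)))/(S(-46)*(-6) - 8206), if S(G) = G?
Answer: -811051067719/219595926420 ≈ -3.6934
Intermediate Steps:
H(t) = 2*t**2 (H(t) = t*(2*t) = 2*t**2)
(H(121) + (20387/12662 - 21382/(-4374)))/(S(-46)*(-6) - 8206) = (2*121**2 + (20387/12662 - 21382/(-4374)))/(-46*(-6) - 8206) = (2*14641 + (20387*(1/12662) - 21382*(-1/4374)))/(276 - 8206) = (29282 + (20387/12662 + 10691/2187))/(-7930) = (29282 + 179955811/27691794)*(-1/7930) = (811051067719/27691794)*(-1/7930) = -811051067719/219595926420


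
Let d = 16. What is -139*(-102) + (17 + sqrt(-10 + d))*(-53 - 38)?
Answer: 12631 - 91*sqrt(6) ≈ 12408.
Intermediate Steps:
-139*(-102) + (17 + sqrt(-10 + d))*(-53 - 38) = -139*(-102) + (17 + sqrt(-10 + 16))*(-53 - 38) = 14178 + (17 + sqrt(6))*(-91) = 14178 + (-1547 - 91*sqrt(6)) = 12631 - 91*sqrt(6)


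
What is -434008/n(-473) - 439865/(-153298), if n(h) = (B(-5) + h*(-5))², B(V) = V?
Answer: 148958721601/53363033800 ≈ 2.7914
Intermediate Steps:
n(h) = (-5 - 5*h)² (n(h) = (-5 + h*(-5))² = (-5 - 5*h)²)
-434008/n(-473) - 439865/(-153298) = -434008*1/(25*(1 - 473)²) - 439865/(-153298) = -434008/(25*(-472)²) - 439865*(-1/153298) = -434008/(25*222784) + 439865/153298 = -434008/5569600 + 439865/153298 = -434008*1/5569600 + 439865/153298 = -54251/696200 + 439865/153298 = 148958721601/53363033800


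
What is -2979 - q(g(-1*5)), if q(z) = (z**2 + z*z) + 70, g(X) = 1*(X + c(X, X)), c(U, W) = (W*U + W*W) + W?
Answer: -6249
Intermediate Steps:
c(U, W) = W + W**2 + U*W (c(U, W) = (U*W + W**2) + W = (W**2 + U*W) + W = W + W**2 + U*W)
g(X) = X + X*(1 + 2*X) (g(X) = 1*(X + X*(1 + X + X)) = 1*(X + X*(1 + 2*X)) = X + X*(1 + 2*X))
q(z) = 70 + 2*z**2 (q(z) = (z**2 + z**2) + 70 = 2*z**2 + 70 = 70 + 2*z**2)
-2979 - q(g(-1*5)) = -2979 - (70 + 2*(2*(-1*5)*(1 - 1*5))**2) = -2979 - (70 + 2*(2*(-5)*(1 - 5))**2) = -2979 - (70 + 2*(2*(-5)*(-4))**2) = -2979 - (70 + 2*40**2) = -2979 - (70 + 2*1600) = -2979 - (70 + 3200) = -2979 - 1*3270 = -2979 - 3270 = -6249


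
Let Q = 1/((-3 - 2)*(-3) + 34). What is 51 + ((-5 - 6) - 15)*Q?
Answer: 2473/49 ≈ 50.469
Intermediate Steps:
Q = 1/49 (Q = 1/(-5*(-3) + 34) = 1/(15 + 34) = 1/49 ≈ 0.020408)
51 + ((-5 - 6) - 15)*Q = 51 + ((-5 - 6) - 15)*(1/49) = 51 + (-11 - 15)*(1/49) = 51 - 26*1/49 = 51 - 26/49 = 2473/49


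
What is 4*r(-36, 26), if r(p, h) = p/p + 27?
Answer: 112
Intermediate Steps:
r(p, h) = 28 (r(p, h) = 1 + 27 = 28)
4*r(-36, 26) = 4*28 = 112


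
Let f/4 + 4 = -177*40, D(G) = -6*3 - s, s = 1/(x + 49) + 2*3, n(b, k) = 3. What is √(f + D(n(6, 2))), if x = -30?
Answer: I*√10237979/19 ≈ 168.4*I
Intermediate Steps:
s = 115/19 (s = 1/(-30 + 49) + 2*3 = 1/19 + 6 = 115/19 ≈ 6.0526)
D(G) = -457/19 (D(G) = -6*3 - 1*115/19 = -18 - 115/19 = -457/19)
f = -28336 (f = -16 + 4*(-177*40) = -16 + 4*(-7080) = -16 - 28320 = -28336)
√(f + D(n(6, 2))) = √(-28336 - 457/19) = √(-538841/19) = I*√10237979/19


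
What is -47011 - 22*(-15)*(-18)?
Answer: -52951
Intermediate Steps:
-47011 - 22*(-15)*(-18) = -47011 - (-330)*(-18) = -47011 - 1*5940 = -47011 - 5940 = -52951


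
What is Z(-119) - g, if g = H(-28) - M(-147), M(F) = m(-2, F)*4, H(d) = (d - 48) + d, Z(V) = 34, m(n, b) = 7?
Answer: 166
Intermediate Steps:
H(d) = -48 + 2*d (H(d) = (-48 + d) + d = -48 + 2*d)
M(F) = 28 (M(F) = 7*4 = 28)
g = -132 (g = (-48 + 2*(-28)) - 1*28 = (-48 - 56) - 28 = -104 - 28 = -132)
Z(-119) - g = 34 - 1*(-132) = 34 + 132 = 166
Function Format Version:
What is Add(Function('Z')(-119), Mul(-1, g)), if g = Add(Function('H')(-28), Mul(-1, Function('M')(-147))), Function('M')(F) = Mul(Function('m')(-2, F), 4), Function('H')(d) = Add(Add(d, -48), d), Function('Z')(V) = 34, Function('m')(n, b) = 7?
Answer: 166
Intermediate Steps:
Function('H')(d) = Add(-48, Mul(2, d)) (Function('H')(d) = Add(Add(-48, d), d) = Add(-48, Mul(2, d)))
Function('M')(F) = 28 (Function('M')(F) = Mul(7, 4) = 28)
g = -132 (g = Add(Add(-48, Mul(2, -28)), Mul(-1, 28)) = Add(Add(-48, -56), -28) = Add(-104, -28) = -132)
Add(Function('Z')(-119), Mul(-1, g)) = Add(34, Mul(-1, -132)) = Add(34, 132) = 166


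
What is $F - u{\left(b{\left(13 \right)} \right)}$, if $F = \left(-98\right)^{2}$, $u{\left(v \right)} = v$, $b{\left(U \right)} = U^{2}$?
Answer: $9435$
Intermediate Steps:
$F = 9604$
$F - u{\left(b{\left(13 \right)} \right)} = 9604 - 13^{2} = 9604 - 169 = 9435$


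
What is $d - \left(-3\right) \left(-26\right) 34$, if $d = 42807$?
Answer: $40155$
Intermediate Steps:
$d - \left(-3\right) \left(-26\right) 34 = 42807 - \left(-3\right) \left(-26\right) 34 = 42807 - 78 \cdot 34 = 42807 - 2652 = 40155$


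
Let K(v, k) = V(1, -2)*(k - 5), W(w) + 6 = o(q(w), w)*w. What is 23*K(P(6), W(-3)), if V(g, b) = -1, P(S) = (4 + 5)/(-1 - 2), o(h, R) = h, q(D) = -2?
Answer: 115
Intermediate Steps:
P(S) = -3 (P(S) = 9/(-3) = 9*(-⅓) = -3)
W(w) = -6 - 2*w
K(v, k) = 5 - k (K(v, k) = -(k - 5) = -(-5 + k) = 5 - k)
23*K(P(6), W(-3)) = 23*(5 - (-6 - 2*(-3))) = 23*(5 - (-6 + 6)) = 23*(5 - 1*0) = 23*(5 + 0) = 23*5 = 115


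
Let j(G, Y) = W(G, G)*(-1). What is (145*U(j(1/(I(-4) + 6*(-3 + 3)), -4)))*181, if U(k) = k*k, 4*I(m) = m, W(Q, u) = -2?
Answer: 104980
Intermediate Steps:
I(m) = m/4
j(G, Y) = 2 (j(G, Y) = -2*(-1) = 2)
U(k) = k²
(145*U(j(1/(I(-4) + 6*(-3 + 3)), -4)))*181 = (145*2²)*181 = (145*4)*181 = 580*181 = 104980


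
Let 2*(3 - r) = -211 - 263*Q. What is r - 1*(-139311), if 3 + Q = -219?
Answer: 220453/2 ≈ 1.1023e+5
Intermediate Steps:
Q = -222 (Q = -3 - 219 = -222)
r = -58169/2 (r = 3 - (-211 - 263*(-222))/2 = 3 - (-211 + 58386)/2 = 3 - ½*58175 = 3 - 58175/2 = -58169/2 ≈ -29085.)
r - 1*(-139311) = -58169/2 - 1*(-139311) = -58169/2 + 139311 = 220453/2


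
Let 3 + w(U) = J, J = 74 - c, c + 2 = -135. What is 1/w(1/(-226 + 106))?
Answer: 1/208 ≈ 0.0048077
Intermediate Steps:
c = -137 (c = -2 - 135 = -137)
J = 211 (J = 74 - 1*(-137) = 74 + 137 = 211)
w(U) = 208 (w(U) = -3 + 211 = 208)
1/w(1/(-226 + 106)) = 1/208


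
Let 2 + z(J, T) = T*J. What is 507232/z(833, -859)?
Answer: -507232/715549 ≈ -0.70887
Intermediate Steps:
z(J, T) = -2 + J*T (z(J, T) = -2 + T*J = -2 + J*T)
507232/z(833, -859) = 507232/(-2 + 833*(-859)) = 507232/(-2 - 715547) = 507232/(-715549) = 507232*(-1/715549) = -507232/715549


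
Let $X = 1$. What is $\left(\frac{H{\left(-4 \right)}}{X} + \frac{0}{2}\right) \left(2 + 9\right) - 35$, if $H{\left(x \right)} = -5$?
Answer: $-90$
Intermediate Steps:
$\left(\frac{H{\left(-4 \right)}}{X} + \frac{0}{2}\right) \left(2 + 9\right) - 35 = \left(- \frac{5}{1} + \frac{0}{2}\right) \left(2 + 9\right) - 35 = \left(\left(-5\right) 1 + 0 \cdot \frac{1}{2}\right) 11 - 35 = \left(-5 + 0\right) 11 - 35 = \left(-5\right) 11 - 35 = -55 - 35 = -90$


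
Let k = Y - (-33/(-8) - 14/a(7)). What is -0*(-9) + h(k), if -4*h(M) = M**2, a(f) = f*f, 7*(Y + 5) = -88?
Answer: -1437601/12544 ≈ -114.60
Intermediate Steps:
Y = -123/7 (Y = -5 + (1/7)*(-88) = -5 - 88/7 = -123/7 ≈ -17.571)
a(f) = f**2
k = -1199/56 (k = -123/7 - (-33/(-8) - 14/(7**2)) = -123/7 - (-33*(-1/8) - 14/49) = -123/7 - (33/8 - 14*1/49) = -123/7 - (33/8 - 2/7) = -123/7 - 1*215/56 = -123/7 - 215/56 = -1199/56 ≈ -21.411)
h(M) = -M**2/4
-0*(-9) + h(k) = -0*(-9) - (-1199/56)**2/4 = -1856*0 - 1/4*1437601/3136 = 0 - 1437601/12544 = -1437601/12544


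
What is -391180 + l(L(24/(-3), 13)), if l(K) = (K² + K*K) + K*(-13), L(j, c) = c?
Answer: -391011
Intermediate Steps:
l(K) = -13*K + 2*K² (l(K) = (K² + K²) - 13*K = 2*K² - 13*K = -13*K + 2*K²)
-391180 + l(L(24/(-3), 13)) = -391180 + 13*(-13 + 2*13) = -391180 + 13*(-13 + 26) = -391180 + 13*13 = -391180 + 169 = -391011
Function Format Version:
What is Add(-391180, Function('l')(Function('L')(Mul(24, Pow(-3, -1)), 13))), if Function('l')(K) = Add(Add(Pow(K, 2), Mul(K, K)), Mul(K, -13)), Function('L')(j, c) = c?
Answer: -391011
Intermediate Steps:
Function('l')(K) = Add(Mul(-13, K), Mul(2, Pow(K, 2))) (Function('l')(K) = Add(Add(Pow(K, 2), Pow(K, 2)), Mul(-13, K)) = Add(Mul(2, Pow(K, 2)), Mul(-13, K)) = Add(Mul(-13, K), Mul(2, Pow(K, 2))))
Add(-391180, Function('l')(Function('L')(Mul(24, Pow(-3, -1)), 13))) = Add(-391180, Mul(13, Add(-13, Mul(2, 13)))) = Add(-391180, Mul(13, Add(-13, 26))) = Add(-391180, Mul(13, 13)) = Add(-391180, 169) = -391011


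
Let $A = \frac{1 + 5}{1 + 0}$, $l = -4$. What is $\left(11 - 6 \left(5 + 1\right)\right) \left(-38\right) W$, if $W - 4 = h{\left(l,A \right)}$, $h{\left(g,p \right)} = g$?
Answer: $0$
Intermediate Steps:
$A = 6$ ($A = \frac{6}{1} = 6 \cdot 1 = 6$)
$W = 0$ ($W = 4 - 4 = 0$)
$\left(11 - 6 \left(5 + 1\right)\right) \left(-38\right) W = \left(11 - 6 \left(5 + 1\right)\right) \left(-38\right) 0 = \left(11 - 6 \cdot 6\right) \left(-38\right) 0 = \left(11 - 36\right) \left(-38\right) 0 = \left(-25\right) \left(-38\right) 0 = 950 \cdot 0 = 0$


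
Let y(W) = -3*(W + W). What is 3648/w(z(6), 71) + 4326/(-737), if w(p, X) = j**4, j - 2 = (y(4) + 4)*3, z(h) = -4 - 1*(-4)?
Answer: -3059529570/521266097 ≈ -5.8694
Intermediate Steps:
y(W) = -6*W
z(h) = 0 (z(h) = -4 + 4 = 0)
j = -58 (j = 2 + (-6*4 + 4)*3 = 2 + (-24 + 4)*3 = 2 - 20*3 = 2 - 60 = -58)
w(p, X) = 11316496 (w(p, X) = (-58)**4 = 11316496)
3648/w(z(6), 71) + 4326/(-737) = 3648/11316496 + 4326/(-737) = 3648*(1/11316496) + 4326*(-1/737) = 228/707281 - 4326/737 = -3059529570/521266097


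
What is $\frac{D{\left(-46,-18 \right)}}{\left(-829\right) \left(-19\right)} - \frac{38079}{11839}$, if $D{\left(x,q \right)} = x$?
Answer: $- \frac{600326923}{186476089} \approx -3.2193$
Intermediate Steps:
$\frac{D{\left(-46,-18 \right)}}{\left(-829\right) \left(-19\right)} - \frac{38079}{11839} = - \frac{46}{\left(-829\right) \left(-19\right)} - \frac{38079}{11839} = - \frac{46}{15751} - \frac{38079}{11839} = - \frac{600326923}{186476089}$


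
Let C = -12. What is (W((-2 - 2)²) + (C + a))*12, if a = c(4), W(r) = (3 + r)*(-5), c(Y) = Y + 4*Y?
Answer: -1044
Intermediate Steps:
c(Y) = 5*Y
W(r) = -15 - 5*r
a = 20 (a = 5*4 = 20)
(W((-2 - 2)²) + (C + a))*12 = ((-15 - 5*(-2 - 2)²) + (-12 + 20))*12 = ((-15 - 5*(-4)²) + 8)*12 = ((-15 - 5*16) + 8)*12 = ((-15 - 80) + 8)*12 = (-95 + 8)*12 = -87*12 = -1044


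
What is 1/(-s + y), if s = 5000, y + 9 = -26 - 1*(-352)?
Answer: -1/4683 ≈ -0.00021354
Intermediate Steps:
y = 317 (y = -9 + (-26 - 1*(-352)) = -9 + (-26 + 352) = -9 + 326 = 317)
1/(-s + y) = 1/(-1*5000 + 317) = 1/(-5000 + 317) = 1/(-4683) = -1/4683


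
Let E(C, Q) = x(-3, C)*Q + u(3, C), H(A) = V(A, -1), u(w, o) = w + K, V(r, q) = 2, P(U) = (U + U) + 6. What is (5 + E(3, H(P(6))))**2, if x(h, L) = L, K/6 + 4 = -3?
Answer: 784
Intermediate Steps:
K = -42 (K = -24 + 6*(-3) = -24 - 18 = -42)
P(U) = 6 + 2*U (P(U) = 2*U + 6 = 6 + 2*U)
u(w, o) = -42 + w (u(w, o) = w - 42 = -42 + w)
H(A) = 2
E(C, Q) = -39 + C*Q (E(C, Q) = C*Q + (-42 + 3) = C*Q - 39 = -39 + C*Q)
(5 + E(3, H(P(6))))**2 = (5 + (-39 + 3*2))**2 = (5 + (-39 + 6))**2 = (5 - 33)**2 = (-28)**2 = 784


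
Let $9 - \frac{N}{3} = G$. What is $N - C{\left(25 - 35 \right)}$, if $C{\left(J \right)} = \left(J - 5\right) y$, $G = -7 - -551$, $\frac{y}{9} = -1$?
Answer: $-1740$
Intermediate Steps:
$y = -9$ ($y = 9 \left(-1\right) = -9$)
$G = 544$ ($G = -7 + 551 = 544$)
$C{\left(J \right)} = 45 - 9 J$ ($C{\left(J \right)} = \left(J - 5\right) \left(-9\right) = \left(-5 + J\right) \left(-9\right) = 45 - 9 J$)
$N = -1605$ ($N = 27 - 1632 = -1605$)
$N - C{\left(25 - 35 \right)} = -1605 - \left(45 - 9 \left(25 - 35\right)\right) = -1605 - \left(45 - -90\right) = -1605 - \left(45 + 90\right) = -1605 - 135 = -1740$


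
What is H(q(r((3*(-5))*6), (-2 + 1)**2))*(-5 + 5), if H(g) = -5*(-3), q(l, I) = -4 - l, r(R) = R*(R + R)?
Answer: 0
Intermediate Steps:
r(R) = 2*R**2 (r(R) = R*(2*R) = 2*R**2)
H(g) = 15
H(q(r((3*(-5))*6), (-2 + 1)**2))*(-5 + 5) = 15*(-5 + 5) = 15*0 = 0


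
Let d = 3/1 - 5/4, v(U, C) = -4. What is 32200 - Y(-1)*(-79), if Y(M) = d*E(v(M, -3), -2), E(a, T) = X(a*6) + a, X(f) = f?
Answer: 28329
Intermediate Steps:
E(a, T) = 7*a (E(a, T) = a*6 + a = 6*a + a = 7*a)
d = 7/4 (d = 3*1 - 5*¼ = 3 - 5/4 = 7/4 ≈ 1.7500)
Y(M) = -49 (Y(M) = 7*(7*(-4))/4 = (7/4)*(-28) = -49)
32200 - Y(-1)*(-79) = 32200 - (-49)*(-79) = 32200 - 1*3871 = 32200 - 3871 = 28329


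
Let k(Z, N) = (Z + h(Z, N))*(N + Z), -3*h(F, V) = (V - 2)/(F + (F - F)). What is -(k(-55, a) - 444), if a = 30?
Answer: -30583/33 ≈ -926.76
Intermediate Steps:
h(F, V) = -(-2 + V)/(3*F) (h(F, V) = -(V - 2)/(3*(F + (F - F))) = -(-2 + V)/(3*(F + 0)) = -(-2 + V)/(3*F))
k(Z, N) = (N + Z)*(Z + (2 - N)/(3*Z)) (k(Z, N) = (Z + (2 - N)/(3*Z))*(N + Z) = (N + Z)*(Z + (2 - N)/(3*Z)))
-(k(-55, a) - 444) = -((⅓)*(-55*(2 - 1*30 + 3*(-55)² + 3*30*(-55)) - 1*30*(-2 + 30))/(-55) - 444) = -((⅓)*(-1/55)*(-55*(2 - 30 + 3*3025 - 4950) - 1*30*28) - 444) = -((⅓)*(-1/55)*(-55*(2 - 30 + 9075 - 4950) - 840) - 444) = -((⅓)*(-1/55)*(-55*4097 - 840) - 444) = -((⅓)*(-1/55)*(-225335 - 840) - 444) = -((⅓)*(-1/55)*(-226175) - 444) = -(45235/33 - 444) = -1*30583/33 = -30583/33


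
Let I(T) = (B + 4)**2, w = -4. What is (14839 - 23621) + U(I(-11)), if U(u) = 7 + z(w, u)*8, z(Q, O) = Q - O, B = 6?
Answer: -9607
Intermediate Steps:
I(T) = 100 (I(T) = (6 + 4)**2 = 10**2 = 100)
U(u) = -25 - 8*u (U(u) = 7 + (-4 - u)*8 = 7 + (-32 - 8*u) = -25 - 8*u)
(14839 - 23621) + U(I(-11)) = (14839 - 23621) + (-25 - 8*100) = -8782 + (-25 - 800) = -8782 - 825 = -9607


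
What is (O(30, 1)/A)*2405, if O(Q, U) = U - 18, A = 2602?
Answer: -40885/2602 ≈ -15.713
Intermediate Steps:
O(Q, U) = -18 + U
(O(30, 1)/A)*2405 = ((-18 + 1)/2602)*2405 = -17*1/2602*2405 = -17/2602*2405 = -40885/2602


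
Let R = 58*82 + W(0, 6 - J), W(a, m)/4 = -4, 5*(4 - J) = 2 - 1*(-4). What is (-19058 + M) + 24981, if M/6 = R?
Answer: 34363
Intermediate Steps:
J = 14/5 (J = 4 - (2 - 1*(-4))/5 = 4 - (2 + 4)/5 = 4 - ⅕*6 = 4 - 6/5 = 14/5 ≈ 2.8000)
W(a, m) = -16 (W(a, m) = 4*(-4) = -16)
R = 4740 (R = 58*82 - 16 = 4756 - 16 = 4740)
M = 28440 (M = 6*4740 = 28440)
(-19058 + M) + 24981 = (-19058 + 28440) + 24981 = 9382 + 24981 = 34363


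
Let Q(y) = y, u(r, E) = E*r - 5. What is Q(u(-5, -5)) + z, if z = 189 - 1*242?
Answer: -33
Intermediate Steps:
u(r, E) = -5 + E*r
z = -53 (z = 189 - 242 = -53)
Q(u(-5, -5)) + z = (-5 - 5*(-5)) - 53 = (-5 + 25) - 53 = 20 - 53 = -33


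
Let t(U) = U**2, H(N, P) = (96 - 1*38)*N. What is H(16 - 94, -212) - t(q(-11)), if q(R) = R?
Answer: -4645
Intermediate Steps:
H(N, P) = 58*N (H(N, P) = (96 - 38)*N = 58*N)
H(16 - 94, -212) - t(q(-11)) = 58*(16 - 94) - 1*(-11)**2 = 58*(-78) - 1*121 = -4524 - 121 = -4645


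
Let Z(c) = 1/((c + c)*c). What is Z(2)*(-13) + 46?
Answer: 355/8 ≈ 44.375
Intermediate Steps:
Z(c) = 1/(2*c²) (Z(c) = 1/(((2*c))*c) = (1/(2*c))/c = 1/(2*c²))
Z(2)*(-13) + 46 = ((½)/2²)*(-13) + 46 = ((½)*(¼))*(-13) + 46 = (⅛)*(-13) + 46 = -13/8 + 46 = 355/8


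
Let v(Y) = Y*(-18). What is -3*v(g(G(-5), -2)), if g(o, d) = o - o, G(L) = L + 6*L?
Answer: 0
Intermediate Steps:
G(L) = 7*L
g(o, d) = 0
v(Y) = -18*Y
-3*v(g(G(-5), -2)) = -(-54)*0 = -3*0 = 0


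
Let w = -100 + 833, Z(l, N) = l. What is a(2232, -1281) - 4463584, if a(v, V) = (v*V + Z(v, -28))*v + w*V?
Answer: -6382137277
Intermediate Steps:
w = 733
a(v, V) = 733*V + v*(v + V*v) (a(v, V) = (v*V + v)*v + 733*V = (V*v + v)*v + 733*V = (v + V*v)*v + 733*V = v*(v + V*v) + 733*V = 733*V + v*(v + V*v))
a(2232, -1281) - 4463584 = (2232**2 + 733*(-1281) - 1281*2232**2) - 4463584 = (4981824 - 938973 - 1281*4981824) - 4463584 = (4981824 - 938973 - 6381716544) - 4463584 = -6377673693 - 4463584 = -6382137277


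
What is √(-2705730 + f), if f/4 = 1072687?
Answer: √1585018 ≈ 1259.0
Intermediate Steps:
f = 4290748 (f = 4*1072687 = 4290748)
√(-2705730 + f) = √(-2705730 + 4290748) = √1585018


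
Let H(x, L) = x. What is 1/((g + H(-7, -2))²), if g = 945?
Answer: 1/879844 ≈ 1.1366e-6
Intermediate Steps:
1/((g + H(-7, -2))²) = 1/((945 - 7)²) = 1/(938²) = 1/879844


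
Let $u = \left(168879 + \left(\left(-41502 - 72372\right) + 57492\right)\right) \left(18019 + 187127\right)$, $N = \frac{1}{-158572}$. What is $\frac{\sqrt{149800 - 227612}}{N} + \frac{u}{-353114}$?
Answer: $- \frac{11539154781}{176557} - 2220008 i \sqrt{397} \approx -65357.0 - 4.4233 \cdot 10^{7} i$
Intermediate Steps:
$N = - \frac{1}{158572} \approx -6.3063 \cdot 10^{-6}$
$u = 23078309562$ ($u = \left(168879 + \left(-113874 + 57492\right)\right) 205146 = \left(168879 - 56382\right) 205146 = 112497 \cdot 205146 = 23078309562$)
$\frac{\sqrt{149800 - 227612}}{N} + \frac{u}{-353114} = \frac{\sqrt{149800 - 227612}}{- \frac{1}{158572}} + \frac{23078309562}{-353114} = \sqrt{-77812} \left(-158572\right) + 23078309562 \left(- \frac{1}{353114}\right) = 14 i \sqrt{397} \left(-158572\right) - \frac{11539154781}{176557} = - 2220008 i \sqrt{397} - \frac{11539154781}{176557} = - \frac{11539154781}{176557} - 2220008 i \sqrt{397}$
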